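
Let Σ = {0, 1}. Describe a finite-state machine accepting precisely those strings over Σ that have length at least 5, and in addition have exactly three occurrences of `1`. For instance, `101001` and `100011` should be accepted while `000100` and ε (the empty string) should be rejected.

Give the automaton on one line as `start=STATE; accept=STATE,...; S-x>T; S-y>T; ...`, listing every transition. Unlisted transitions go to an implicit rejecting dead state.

start=q0; accept=q12; q0-0>q1; q0-1>q2; q1-0>q3; q1-1>q4; q2-0>q4; q2-1>q5; q3-0>q3; q3-1>q6; q4-0>q6; q4-1>q7; q5-0>q7; q5-1>q8; q6-0>q6; q6-1>q9; q7-0>q9; q7-1>q10; q8-0>q10; q8-1>q11; q9-0>q9; q9-1>q12; q10-0>q12; q10-1>q11; q11-0>q11; q11-1>q11; q12-0>q12; q12-1>q11

Handle the two conditions separately and then intersect. One (7 states) tracks the input length, saturating at 6; the other (5 states) tracks the count of `1`s, saturating at 4. Each combined state is a pair, one component from each; accept when both components accept. Equivalent product states are then merged.
With 13 states:
          0    1  
>  q0     q1   q2 
   q1     q3   q4 
   q2     q4   q5 
   q3     q3   q6 
   q4     q6   q7 
   q5     q7   q8 
   q6     q6   q9 
   q7     q9  q10 
   q8    q10  q11 
   q9     q9  q12 
   q10   q12  q11 
   q11   q11  q11 
 * q12   q12  q11 
(> = start, * = accepting)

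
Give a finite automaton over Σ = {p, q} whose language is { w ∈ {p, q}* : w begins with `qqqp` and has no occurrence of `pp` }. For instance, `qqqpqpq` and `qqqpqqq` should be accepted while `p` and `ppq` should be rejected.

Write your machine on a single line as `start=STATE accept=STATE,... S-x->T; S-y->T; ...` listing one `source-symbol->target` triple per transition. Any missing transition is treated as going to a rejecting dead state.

start=A; accept=F,G; A-p->B; A-q->C; B-p->B; B-q->B; C-p->B; C-q->D; D-p->B; D-q->E; E-p->F; E-q->B; F-p->B; F-q->G; G-p->F; G-q->G

Handle the two conditions separately and then intersect. One (6 states) tracks whether the input so far still matches the prefix `qqqp`; the other (3 states) tracks partial matches of the forbidden pattern `pp`. Each combined state is a pair, one component from each; accept when both components accept. Minimizing collapses redundant product states.
A 7-state machine:
       p  q 
>  A   B  C 
   B   B  B 
   C   B  D 
   D   B  E 
   E   F  B 
 * F   B  G 
 * G   F  G 
(> = start, * = accepting)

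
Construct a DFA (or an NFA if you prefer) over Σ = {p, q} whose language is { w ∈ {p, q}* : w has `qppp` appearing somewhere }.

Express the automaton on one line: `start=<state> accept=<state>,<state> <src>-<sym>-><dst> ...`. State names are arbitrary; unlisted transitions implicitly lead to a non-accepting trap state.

States s0..s3 record the length of the longest prefix of `qppp` that matches the current input suffix. Reaching s4 means `qppp` has been seen, and we stay there forever. Accept from s4.
        p   q  
>  s0   s0  s1 
   s1   s2  s1 
   s2   s3  s1 
   s3   s4  s1 
 * s4   s4  s4 
(> = start, * = accepting)

start=s0 accept=s4 s0-p->s0 s0-q->s1 s1-p->s2 s1-q->s1 s2-p->s3 s2-q->s1 s3-p->s4 s3-q->s1 s4-p->s4 s4-q->s4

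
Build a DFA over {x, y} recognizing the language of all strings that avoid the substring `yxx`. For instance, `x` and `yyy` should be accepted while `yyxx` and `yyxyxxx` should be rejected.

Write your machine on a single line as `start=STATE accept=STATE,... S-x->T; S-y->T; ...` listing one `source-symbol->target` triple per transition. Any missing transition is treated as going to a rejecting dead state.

Track partial matches of the forbidden pattern `yxx`. State D is a dead state reached once `yxx` has occurred; every other state accepts. A means no part of `yxx` is currently matched.
       x  y 
>* A   A  B 
 * B   C  B 
 * C   D  B 
   D   D  D 
(> = start, * = accepting)

start=A; accept=A,B,C; A-x->A; A-y->B; B-x->C; B-y->B; C-x->D; C-y->B; D-x->D; D-y->D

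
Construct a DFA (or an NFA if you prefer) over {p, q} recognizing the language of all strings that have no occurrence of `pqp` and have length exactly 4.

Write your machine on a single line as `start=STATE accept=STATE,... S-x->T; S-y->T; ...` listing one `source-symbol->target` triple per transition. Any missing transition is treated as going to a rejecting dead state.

Build one automaton per condition and run them in lockstep. The first has 4 states tracking partial matches of the forbidden pattern `pqp`; the second has 6 states tracking the input length, saturating at 5. A product state is a pair (one from each), accepting exactly when both do.
18 states suffice.
          p    q  
>  S0     S1   S2 
   S1     S3   S4 
   S2     S3   S5 
   S3     S6   S7 
   S4     S8   S9 
   S5     S6   S9 
   S6    S10  S11 
   S7    S12  S13 
   S8    S12  S12 
   S9    S10  S13 
 * S10   S14  S15 
 * S11   S16  S17 
   S12   S16  S16 
 * S13   S14  S17 
   S14   S14  S15 
   S15   S16  S17 
   S16   S16  S16 
   S17   S14  S17 
(> = start, * = accepting)

start=S0; accept=S10,S11,S13; S0-p->S1; S0-q->S2; S1-p->S3; S1-q->S4; S2-p->S3; S2-q->S5; S3-p->S6; S3-q->S7; S4-p->S8; S4-q->S9; S5-p->S6; S5-q->S9; S6-p->S10; S6-q->S11; S7-p->S12; S7-q->S13; S8-p->S12; S8-q->S12; S9-p->S10; S9-q->S13; S10-p->S14; S10-q->S15; S11-p->S16; S11-q->S17; S12-p->S16; S12-q->S16; S13-p->S14; S13-q->S17; S14-p->S14; S14-q->S15; S15-p->S16; S15-q->S17; S16-p->S16; S16-q->S16; S17-p->S14; S17-q->S17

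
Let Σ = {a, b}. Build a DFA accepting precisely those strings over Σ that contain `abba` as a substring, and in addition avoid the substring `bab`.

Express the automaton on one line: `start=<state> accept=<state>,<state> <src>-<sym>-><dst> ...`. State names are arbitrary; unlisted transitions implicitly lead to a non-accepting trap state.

Handle the two conditions separately and then intersect. The first has 5 states tracking whether and how much of `abba` has been seen; the second has 4 states tracking partial matches of the forbidden pattern `bab`. A product state is a pair (one from each), accepting exactly when both do.
          a    b  
>  q0     q1   q2 
   q1     q1   q3 
   q2     q4   q2 
   q3     q4   q5 
   q4     q1   q6 
   q5     q7   q2 
   q6     q8   q9 
 * q7    q10  q11 
   q8     q8   q6 
   q9    q11  q12 
 * q10   q10  q13 
   q11   q11  q11 
   q12    q8  q12 
 * q13    q7  q13 
(> = start, * = accepting)

start=q0 accept=q7,q10,q13 q0-a->q1 q0-b->q2 q1-a->q1 q1-b->q3 q2-a->q4 q2-b->q2 q3-a->q4 q3-b->q5 q4-a->q1 q4-b->q6 q5-a->q7 q5-b->q2 q6-a->q8 q6-b->q9 q7-a->q10 q7-b->q11 q8-a->q8 q8-b->q6 q9-a->q11 q9-b->q12 q10-a->q10 q10-b->q13 q11-a->q11 q11-b->q11 q12-a->q8 q12-b->q12 q13-a->q7 q13-b->q13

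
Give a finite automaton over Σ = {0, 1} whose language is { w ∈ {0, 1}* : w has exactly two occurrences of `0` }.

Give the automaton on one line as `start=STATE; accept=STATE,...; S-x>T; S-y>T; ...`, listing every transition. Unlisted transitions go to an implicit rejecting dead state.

Count `0`s, saturating at 3: states s0 through s2 mean 0 through 2 `0`s seen; s3 means more than 2. Each `0` increments (capped at s3); other symbols loop. Accept from {s2}.
4 states suffice.
        0   1  
>  s0   s1  s0 
   s1   s2  s1 
 * s2   s3  s2 
   s3   s3  s3 
(> = start, * = accepting)

start=s0; accept=s2; s0-0>s1; s0-1>s0; s1-0>s2; s1-1>s1; s2-0>s3; s2-1>s2; s3-0>s3; s3-1>s3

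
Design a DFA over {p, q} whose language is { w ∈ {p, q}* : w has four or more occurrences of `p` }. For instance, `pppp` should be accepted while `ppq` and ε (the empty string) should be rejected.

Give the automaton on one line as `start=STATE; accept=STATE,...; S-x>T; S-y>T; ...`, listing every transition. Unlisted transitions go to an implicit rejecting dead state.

Count `p`s, saturating at 5: states s0 through s4 mean 0 through 4 `p`s seen; s5 means more than 4. Each `p` increments (capped at s5); other symbols loop. Accept from {s4, s5}.
6 states suffice.
        p   q  
>  s0   s1  s0 
   s1   s2  s1 
   s2   s3  s2 
   s3   s4  s3 
 * s4   s5  s4 
 * s5   s5  s5 
(> = start, * = accepting)

start=s0; accept=s4,s5; s0-p>s1; s0-q>s0; s1-p>s2; s1-q>s1; s2-p>s3; s2-q>s2; s3-p>s4; s3-q>s3; s4-p>s5; s4-q>s4; s5-p>s5; s5-q>s5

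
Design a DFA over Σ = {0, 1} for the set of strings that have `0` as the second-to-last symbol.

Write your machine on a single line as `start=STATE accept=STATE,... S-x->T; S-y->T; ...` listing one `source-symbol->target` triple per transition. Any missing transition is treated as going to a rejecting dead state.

start=q0; accept=q3,q4; q0-0->q1; q0-1->q2; q1-0->q3; q1-1->q4; q2-0->q5; q2-1->q6; q3-0->q3; q3-1->q4; q4-0->q5; q4-1->q6; q5-0->q3; q5-1->q4; q6-0->q5; q6-1->q6

A DFA must remember the last 2 symbols (since which symbol is second-to-last isn't known until the input ends). Use one state per possible window of the last ≤2 symbols; accept from those whose window starts with `0`.
7 states suffice.
        0   1  
>  q0   q1  q2 
   q1   q3  q4 
   q2   q5  q6 
 * q3   q3  q4 
 * q4   q5  q6 
   q5   q3  q4 
   q6   q5  q6 
(> = start, * = accepting)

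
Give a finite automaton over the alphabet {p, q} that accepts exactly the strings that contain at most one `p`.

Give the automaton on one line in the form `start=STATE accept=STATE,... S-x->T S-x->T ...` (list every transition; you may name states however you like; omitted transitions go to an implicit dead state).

Only the number of `p`s matters, and only up to 2. Make a chain S0 → S1 → S2 advanced by each `p` (with S2 absorbing); every other symbol self-loops. The accepting set is {S0, S1}.
        p   q  
>* S0   S1  S0 
 * S1   S2  S1 
   S2   S2  S2 
(> = start, * = accepting)

start=S0 accept=S0,S1 S0-p->S1 S0-q->S0 S1-p->S2 S1-q->S1 S2-p->S2 S2-q->S2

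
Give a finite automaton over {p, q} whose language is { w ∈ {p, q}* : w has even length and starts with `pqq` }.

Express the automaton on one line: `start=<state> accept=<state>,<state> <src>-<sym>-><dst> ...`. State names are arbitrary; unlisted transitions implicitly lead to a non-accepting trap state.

start=S0 accept=S6 S0-p->S1 S0-q->S2 S1-p->S3 S1-q->S4 S2-p->S3 S2-q->S3 S3-p->S2 S3-q->S2 S4-p->S2 S4-q->S5 S5-p->S6 S5-q->S6 S6-p->S5 S6-q->S5

Handle the two conditions separately and then intersect. The first has 2 states tracking the input length modulo 2; the second has 5 states tracking whether the input so far still matches the prefix `pqq`. A product state is a pair (one from each), accepting exactly when both do.
A 7-state machine:
        p   q  
>  S0   S1  S2 
   S1   S3  S4 
   S2   S3  S3 
   S3   S2  S2 
   S4   S2  S5 
   S5   S6  S6 
 * S6   S5  S5 
(> = start, * = accepting)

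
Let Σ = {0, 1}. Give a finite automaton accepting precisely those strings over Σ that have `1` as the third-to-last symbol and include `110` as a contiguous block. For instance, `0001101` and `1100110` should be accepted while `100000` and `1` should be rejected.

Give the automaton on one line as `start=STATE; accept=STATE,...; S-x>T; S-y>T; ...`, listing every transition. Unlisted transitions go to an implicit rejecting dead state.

start=q0; accept=q13,q15,q16,q21; q0-0>q1; q0-1>q2; q1-0>q3; q1-1>q4; q2-0>q5; q2-1>q6; q3-0>q7; q3-1>q8; q4-0>q9; q4-1>q10; q5-0>q11; q5-1>q12; q6-0>q13; q6-1>q14; q7-0>q7; q7-1>q8; q8-0>q9; q8-1>q10; q9-0>q11; q9-1>q12; q10-0>q13; q10-1>q14; q11-0>q7; q11-1>q8; q12-0>q9; q12-1>q10; q13-0>q15; q13-1>q16; q14-0>q13; q14-1>q14; q15-0>q17; q15-1>q18; q16-0>q19; q16-1>q20; q17-0>q17; q17-1>q18; q18-0>q19; q18-1>q20; q19-0>q15; q19-1>q16; q20-0>q13; q20-1>q21; q21-0>q13; q21-1>q21

Build one automaton per condition and run them in lockstep. The first has 15 states tracking the last 3 symbols read; the second has 4 states tracking whether and how much of `110` has been seen. A product state is a pair (one from each), accepting exactly when both do.
A 22-state machine:
          0    1  
>  q0     q1   q2 
   q1     q3   q4 
   q2     q5   q6 
   q3     q7   q8 
   q4     q9  q10 
   q5    q11  q12 
   q6    q13  q14 
   q7     q7   q8 
   q8     q9  q10 
   q9    q11  q12 
   q10   q13  q14 
   q11    q7   q8 
   q12    q9  q10 
 * q13   q15  q16 
   q14   q13  q14 
 * q15   q17  q18 
 * q16   q19  q20 
   q17   q17  q18 
   q18   q19  q20 
   q19   q15  q16 
   q20   q13  q21 
 * q21   q13  q21 
(> = start, * = accepting)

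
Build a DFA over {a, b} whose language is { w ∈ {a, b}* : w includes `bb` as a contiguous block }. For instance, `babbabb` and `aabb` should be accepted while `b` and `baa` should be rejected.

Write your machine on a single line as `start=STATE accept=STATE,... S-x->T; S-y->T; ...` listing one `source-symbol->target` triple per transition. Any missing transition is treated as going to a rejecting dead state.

start=q0; accept=q2; q0-a->q0; q0-b->q1; q1-a->q0; q1-b->q2; q2-a->q2; q2-b->q2

States q0..q1 record the length of the longest prefix of `bb` that matches the current input suffix. Reaching q2 means `bb` has been seen, and we stay there forever. Accept from q2.
With 3 states:
        a   b  
>  q0   q0  q1 
   q1   q0  q2 
 * q2   q2  q2 
(> = start, * = accepting)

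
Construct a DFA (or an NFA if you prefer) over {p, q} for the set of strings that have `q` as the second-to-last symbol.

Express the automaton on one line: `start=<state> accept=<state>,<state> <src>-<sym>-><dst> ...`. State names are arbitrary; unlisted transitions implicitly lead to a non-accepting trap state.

A DFA must remember the last 2 symbols (since which symbol is second-to-last isn't known until the input ends). Use one state per possible window of the last ≤2 symbols; accept from those whose window starts with `q`.
With 7 states:
       p  q 
>  A   B  C 
   B   D  E 
   C   F  G 
   D   D  E 
   E   F  G 
 * F   D  E 
 * G   F  G 
(> = start, * = accepting)

start=A accept=F,G A-p->B A-q->C B-p->D B-q->E C-p->F C-q->G D-p->D D-q->E E-p->F E-q->G F-p->D F-q->E G-p->F G-q->G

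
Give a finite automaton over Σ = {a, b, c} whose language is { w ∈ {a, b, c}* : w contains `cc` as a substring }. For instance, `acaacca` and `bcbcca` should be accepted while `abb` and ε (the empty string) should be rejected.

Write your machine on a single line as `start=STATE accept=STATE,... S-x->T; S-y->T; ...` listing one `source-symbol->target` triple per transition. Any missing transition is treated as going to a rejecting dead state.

start=q0; accept=q2; q0-a->q0; q0-b->q0; q0-c->q1; q1-a->q0; q1-b->q0; q1-c->q2; q2-a->q2; q2-b->q2; q2-c->q2

Track how much of `cc` has been matched so far: state q0 is no progress, q2 is the absorbing accept state reached once `cc` has occurred. Intermediate states record partial matches; on a mismatch, fall back to the longest reusable overlap.
A 3-state machine:
        a   b   c  
>  q0   q0  q0  q1 
   q1   q0  q0  q2 
 * q2   q2  q2  q2 
(> = start, * = accepting)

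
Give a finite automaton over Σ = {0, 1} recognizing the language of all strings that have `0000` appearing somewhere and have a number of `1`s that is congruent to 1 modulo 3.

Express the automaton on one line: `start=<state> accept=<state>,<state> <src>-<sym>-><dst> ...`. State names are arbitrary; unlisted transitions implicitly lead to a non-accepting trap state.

Build one automaton per condition and run them in lockstep. The first has 5 states tracking whether and how much of `0000` has been seen; the second has 3 states tracking the count of `1`s modulo 3. A product state is a pair (one from each), accepting exactly when both do.
15 states suffice.
          0    1  
>  q0     q1   q2 
   q1     q3   q2 
   q2     q4   q5 
   q3     q6   q2 
   q4     q7   q5 
   q5     q8   q0 
   q6     q9   q2 
   q7    q10   q5 
   q8    q11   q0 
   q9     q9  q12 
   q10   q12   q5 
   q11   q13   q0 
 * q12   q12  q14 
   q13   q14   q0 
   q14   q14   q9 
(> = start, * = accepting)

start=q0 accept=q12 q0-0->q1 q0-1->q2 q1-0->q3 q1-1->q2 q2-0->q4 q2-1->q5 q3-0->q6 q3-1->q2 q4-0->q7 q4-1->q5 q5-0->q8 q5-1->q0 q6-0->q9 q6-1->q2 q7-0->q10 q7-1->q5 q8-0->q11 q8-1->q0 q9-0->q9 q9-1->q12 q10-0->q12 q10-1->q5 q11-0->q13 q11-1->q0 q12-0->q12 q12-1->q14 q13-0->q14 q13-1->q0 q14-0->q14 q14-1->q9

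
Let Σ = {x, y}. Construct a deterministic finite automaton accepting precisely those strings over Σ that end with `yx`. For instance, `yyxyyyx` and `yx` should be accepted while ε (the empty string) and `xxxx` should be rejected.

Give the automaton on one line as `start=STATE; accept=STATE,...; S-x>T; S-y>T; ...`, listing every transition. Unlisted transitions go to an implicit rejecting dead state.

start=A; accept=C; A-x>A; A-y>B; B-x>C; B-y>B; C-x>A; C-y>B

Remember how much of `yx` the current input suffix matches. State A means no match yet; B means the last symbol is `y`; C means the last 2 symbols are `yx`. Only C accepts. On a mismatch, fall back to the longest proper suffix that is still a prefix of `yx`.
3 states suffice.
       x  y 
>  A   A  B 
   B   C  B 
 * C   A  B 
(> = start, * = accepting)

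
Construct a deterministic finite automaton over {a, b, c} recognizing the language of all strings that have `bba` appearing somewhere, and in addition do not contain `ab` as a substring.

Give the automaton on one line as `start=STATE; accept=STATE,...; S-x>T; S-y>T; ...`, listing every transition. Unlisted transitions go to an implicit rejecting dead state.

start=S0; accept=S5,S6; S0-a>S1; S0-b>S2; S0-c>S0; S1-a>S1; S1-b>S3; S1-c>S0; S2-a>S1; S2-b>S4; S2-c>S0; S3-a>S3; S3-b>S3; S3-c>S3; S4-a>S5; S4-b>S4; S4-c>S0; S5-a>S5; S5-b>S3; S5-c>S6; S6-a>S5; S6-b>S6; S6-c>S6

Build one automaton per condition and run them in lockstep. One (4 states) tracks whether and how much of `bba` has been seen; the other (3 states) tracks partial matches of the forbidden pattern `ab`. Each combined state is a pair, one component from each; accept when both components accept. Minimizing collapses redundant product states.
        a   b   c  
>  S0   S1  S2  S0 
   S1   S1  S3  S0 
   S2   S1  S4  S0 
   S3   S3  S3  S3 
   S4   S5  S4  S0 
 * S5   S5  S3  S6 
 * S6   S5  S6  S6 
(> = start, * = accepting)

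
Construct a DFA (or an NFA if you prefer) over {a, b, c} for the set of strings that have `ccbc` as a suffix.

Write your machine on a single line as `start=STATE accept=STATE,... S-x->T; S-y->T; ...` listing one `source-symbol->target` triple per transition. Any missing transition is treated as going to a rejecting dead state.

Let each state record the length of the longest suffix of the input read so far that is also a prefix of `ccbc`. q1 means the last symbol is `c`; q2 means the last 2 symbols are `cc`; q3 means the last 3 symbols are `ccb`; q4 means the last 4 symbols are `ccbc`. Accept only at q4, where the string currently ends in `ccbc`.
With 5 states:
        a   b   c  
>  q0   q0  q0  q1 
   q1   q0  q0  q2 
   q2   q0  q3  q2 
   q3   q0  q0  q4 
 * q4   q0  q0  q2 
(> = start, * = accepting)

start=q0; accept=q4; q0-a->q0; q0-b->q0; q0-c->q1; q1-a->q0; q1-b->q0; q1-c->q2; q2-a->q0; q2-b->q3; q2-c->q2; q3-a->q0; q3-b->q0; q3-c->q4; q4-a->q0; q4-b->q0; q4-c->q2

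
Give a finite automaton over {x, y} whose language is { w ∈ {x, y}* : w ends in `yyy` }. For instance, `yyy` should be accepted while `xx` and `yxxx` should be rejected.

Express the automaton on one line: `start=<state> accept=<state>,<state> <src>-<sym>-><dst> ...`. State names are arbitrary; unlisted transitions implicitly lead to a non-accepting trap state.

start=s0 accept=s3 s0-x->s0 s0-y->s1 s1-x->s0 s1-y->s2 s2-x->s0 s2-y->s3 s3-x->s0 s3-y->s3

Let each state record the length of the longest suffix of the input read so far that is also a prefix of `yyy`. s1 means the last symbol is `y`; s2 means the last 2 symbols are `yy`; s3 means the last 3 symbols are `yyy`. Accept only at s3, where the string currently ends in `yyy`.
A 4-state machine:
        x   y  
>  s0   s0  s1 
   s1   s0  s2 
   s2   s0  s3 
 * s3   s0  s3 
(> = start, * = accepting)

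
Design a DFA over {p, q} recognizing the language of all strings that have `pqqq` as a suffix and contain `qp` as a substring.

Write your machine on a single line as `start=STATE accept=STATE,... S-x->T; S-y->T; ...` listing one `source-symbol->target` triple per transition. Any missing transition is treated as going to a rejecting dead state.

start=s0; accept=s5; s0-p->s0; s0-q->s1; s1-p->s2; s1-q->s1; s2-p->s2; s2-q->s3; s3-p->s2; s3-q->s4; s4-p->s2; s4-q->s5; s5-p->s2; s5-q->s1

Build one automaton per condition and run them in lockstep. The first has 5 states tracking how much of the suffix `pqqq` has currently been matched; the second has 3 states tracking whether and how much of `qp` has been seen. A product state is a pair (one from each), accepting exactly when both do. Equivalent product states are then merged.
        p   q  
>  s0   s0  s1 
   s1   s2  s1 
   s2   s2  s3 
   s3   s2  s4 
   s4   s2  s5 
 * s5   s2  s1 
(> = start, * = accepting)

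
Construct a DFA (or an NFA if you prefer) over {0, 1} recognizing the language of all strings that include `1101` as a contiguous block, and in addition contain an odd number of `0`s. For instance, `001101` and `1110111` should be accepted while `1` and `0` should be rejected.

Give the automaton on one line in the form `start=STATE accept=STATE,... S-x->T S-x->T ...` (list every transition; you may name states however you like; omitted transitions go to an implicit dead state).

start=q0 accept=q8 q0-0->q1 q0-1->q2 q1-0->q0 q1-1->q3 q2-0->q1 q2-1->q4 q3-0->q0 q3-1->q5 q4-0->q6 q4-1->q4 q5-0->q7 q5-1->q5 q6-0->q0 q6-1->q8 q7-0->q1 q7-1->q9 q8-0->q9 q8-1->q8 q9-0->q8 q9-1->q9

Run two small machines in parallel and take their product. One (5 states) tracks whether and how much of `1101` has been seen; the other (2 states) tracks the count of `0`s modulo 2. Each combined state is a pair, one component from each; accept when both components accept.
A 10-state machine:
        0   1  
>  q0   q1  q2 
   q1   q0  q3 
   q2   q1  q4 
   q3   q0  q5 
   q4   q6  q4 
   q5   q7  q5 
   q6   q0  q8 
   q7   q1  q9 
 * q8   q9  q8 
   q9   q8  q9 
(> = start, * = accepting)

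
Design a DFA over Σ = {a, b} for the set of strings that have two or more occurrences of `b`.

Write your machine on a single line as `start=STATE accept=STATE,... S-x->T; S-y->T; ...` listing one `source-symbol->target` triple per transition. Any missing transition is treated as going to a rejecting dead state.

Count `b`s, saturating at 3: states s0 through s2 mean 0 through 2 `b`s seen; s3 means more than 2. Each `b` increments (capped at s3); other symbols loop. Accept from {s2, s3}.
With 4 states:
        a   b  
>  s0   s0  s1 
   s1   s1  s2 
 * s2   s2  s3 
 * s3   s3  s3 
(> = start, * = accepting)

start=s0; accept=s2,s3; s0-a->s0; s0-b->s1; s1-a->s1; s1-b->s2; s2-a->s2; s2-b->s3; s3-a->s3; s3-b->s3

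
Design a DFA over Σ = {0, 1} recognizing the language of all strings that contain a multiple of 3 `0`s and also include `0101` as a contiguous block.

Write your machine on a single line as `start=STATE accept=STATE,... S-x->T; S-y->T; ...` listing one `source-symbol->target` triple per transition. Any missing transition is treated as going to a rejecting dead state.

start=s0; accept=s13; s0-0->s1; s0-1->s0; s1-0->s2; s1-1->s3; s2-0->s4; s2-1->s5; s3-0->s6; s3-1->s7; s4-0->s1; s4-1->s8; s5-0->s9; s5-1->s10; s6-0->s4; s6-1->s11; s7-0->s2; s7-1->s7; s8-0->s12; s8-1->s0; s9-0->s1; s9-1->s13; s10-0->s4; s10-1->s10; s11-0->s13; s11-1->s11; s12-0->s2; s12-1->s14; s13-0->s14; s13-1->s13; s14-0->s11; s14-1->s14

Build one automaton per condition and run them in lockstep. One (3 states) tracks the count of `0`s modulo 3; the other (5 states) tracks whether and how much of `0101` has been seen. Each combined state is a pair, one component from each; accept when both components accept.
          0    1  
>  s0     s1   s0 
   s1     s2   s3 
   s2     s4   s5 
   s3     s6   s7 
   s4     s1   s8 
   s5     s9  s10 
   s6     s4  s11 
   s7     s2   s7 
   s8    s12   s0 
   s9     s1  s13 
   s10    s4  s10 
   s11   s13  s11 
   s12    s2  s14 
 * s13   s14  s13 
   s14   s11  s14 
(> = start, * = accepting)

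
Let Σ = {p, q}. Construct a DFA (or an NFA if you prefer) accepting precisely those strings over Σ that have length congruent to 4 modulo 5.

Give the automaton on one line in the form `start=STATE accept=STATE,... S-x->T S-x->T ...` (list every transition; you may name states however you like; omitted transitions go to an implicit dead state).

start=A accept=E A-p->B A-q->B B-p->C B-q->C C-p->D C-q->D D-p->E D-q->E E-p->A E-q->A

Only the length mod 5 matters, so use a 5-cycle: from any state, every input symbol moves to the next state, wrapping E back to A. Mark E accepting.
       p  q 
>  A   B  B 
   B   C  C 
   C   D  D 
   D   E  E 
 * E   A  A 
(> = start, * = accepting)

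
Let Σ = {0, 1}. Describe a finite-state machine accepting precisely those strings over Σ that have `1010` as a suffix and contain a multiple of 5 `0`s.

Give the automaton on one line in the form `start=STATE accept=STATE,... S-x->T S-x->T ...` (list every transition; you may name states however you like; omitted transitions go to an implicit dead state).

start=S0 accept=S8 S0-0->S1 S0-1->S0 S1-0->S2 S1-1->S1 S2-0->S3 S2-1->S2 S3-0->S4 S3-1->S5 S4-0->S0 S4-1->S4 S5-0->S6 S5-1->S5 S6-0->S0 S6-1->S7 S7-0->S8 S7-1->S4 S8-0->S1 S8-1->S0

Handle the two conditions separately and then intersect. The first has 5 states tracking how much of the suffix `1010` has currently been matched; the second has 5 states tracking the count of `0`s modulo 5. A product state is a pair (one from each), accepting exactly when both do. Equivalent product states are then merged.
A 9-state machine:
        0   1  
>  S0   S1  S0 
   S1   S2  S1 
   S2   S3  S2 
   S3   S4  S5 
   S4   S0  S4 
   S5   S6  S5 
   S6   S0  S7 
   S7   S8  S4 
 * S8   S1  S0 
(> = start, * = accepting)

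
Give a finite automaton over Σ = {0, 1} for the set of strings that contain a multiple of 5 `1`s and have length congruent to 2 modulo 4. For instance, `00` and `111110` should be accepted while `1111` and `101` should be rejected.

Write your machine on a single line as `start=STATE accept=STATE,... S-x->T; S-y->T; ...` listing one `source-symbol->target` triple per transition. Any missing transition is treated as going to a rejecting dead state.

Handle the two conditions separately and then intersect. The first has 5 states tracking the count of `1`s modulo 5; the second has 4 states tracking the input length modulo 4. A product state is a pair (one from each), accepting exactly when both do.
With 20 states:
          0    1  
>  s0     s1   s2 
   s1     s3   s4 
   s2     s4   s5 
 * s3     s6   s7 
   s4     s7   s8 
   s5     s8   s9 
   s6     s0  s10 
   s7    s10  s11 
   s8    s11  s12 
   s9    s12  s13 
   s10    s2  s14 
   s11   s14  s15 
   s12   s15  s16 
   s13   s16   s1 
   s14    s5  s17 
   s15   s17  s18 
   s16   s18   s3 
   s17    s9  s19 
   s18   s19   s6 
   s19   s13   s0 
(> = start, * = accepting)

start=s0; accept=s3; s0-0->s1; s0-1->s2; s1-0->s3; s1-1->s4; s2-0->s4; s2-1->s5; s3-0->s6; s3-1->s7; s4-0->s7; s4-1->s8; s5-0->s8; s5-1->s9; s6-0->s0; s6-1->s10; s7-0->s10; s7-1->s11; s8-0->s11; s8-1->s12; s9-0->s12; s9-1->s13; s10-0->s2; s10-1->s14; s11-0->s14; s11-1->s15; s12-0->s15; s12-1->s16; s13-0->s16; s13-1->s1; s14-0->s5; s14-1->s17; s15-0->s17; s15-1->s18; s16-0->s18; s16-1->s3; s17-0->s9; s17-1->s19; s18-0->s19; s18-1->s6; s19-0->s13; s19-1->s0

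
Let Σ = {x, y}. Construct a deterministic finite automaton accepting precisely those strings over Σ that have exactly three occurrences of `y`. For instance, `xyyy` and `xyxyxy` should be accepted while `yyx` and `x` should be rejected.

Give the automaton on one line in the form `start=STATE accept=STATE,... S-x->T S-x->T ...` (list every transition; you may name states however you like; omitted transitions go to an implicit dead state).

Only the number of `y`s matters, and only up to 4. Make a chain S0 → S1 → S2 → S3 → S4 advanced by each `y` (with S4 absorbing); every other symbol self-loops. The accepting set is {S3}.
A 5-state machine:
        x   y  
>  S0   S0  S1 
   S1   S1  S2 
   S2   S2  S3 
 * S3   S3  S4 
   S4   S4  S4 
(> = start, * = accepting)

start=S0 accept=S3 S0-x->S0 S0-y->S1 S1-x->S1 S1-y->S2 S2-x->S2 S2-y->S3 S3-x->S3 S3-y->S4 S4-x->S4 S4-y->S4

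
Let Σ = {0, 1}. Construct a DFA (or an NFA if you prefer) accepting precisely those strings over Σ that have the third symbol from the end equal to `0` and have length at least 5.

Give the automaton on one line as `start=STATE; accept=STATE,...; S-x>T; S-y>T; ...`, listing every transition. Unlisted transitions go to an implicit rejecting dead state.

Handle the two conditions separately and then intersect. One (15 states) tracks the last 3 symbols read; the other (7 states) tracks the input length, saturating at 6. Each combined state is a pair, one component from each; accept when both components accept. After merging equivalent states the machine shrinks.
A 10-state machine:
        0   1  
>  q0   q1  q1 
   q1   q2  q2 
   q2   q3  q2 
   q3   q4  q5 
   q4   q6  q7 
   q5   q8  q9 
 * q6   q6  q7 
 * q7   q8  q9 
 * q8   q4  q5 
 * q9   q3  q2 
(> = start, * = accepting)

start=q0; accept=q6,q7,q8,q9; q0-0>q1; q0-1>q1; q1-0>q2; q1-1>q2; q2-0>q3; q2-1>q2; q3-0>q4; q3-1>q5; q4-0>q6; q4-1>q7; q5-0>q8; q5-1>q9; q6-0>q6; q6-1>q7; q7-0>q8; q7-1>q9; q8-0>q4; q8-1>q5; q9-0>q3; q9-1>q2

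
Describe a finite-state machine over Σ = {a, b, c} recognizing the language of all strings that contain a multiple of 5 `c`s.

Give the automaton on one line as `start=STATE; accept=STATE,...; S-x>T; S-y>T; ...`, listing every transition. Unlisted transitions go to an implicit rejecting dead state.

The only thing that matters is how many `c`s have appeared, reduced mod 5. Use one state per residue: q0 for 0, …, q4 for 4. Reading `c` moves to the next residue; anything else stays put. q0 is accepting.
A 5-state machine:
        a   b   c  
>* q0   q0  q0  q1 
   q1   q1  q1  q2 
   q2   q2  q2  q3 
   q3   q3  q3  q4 
   q4   q4  q4  q0 
(> = start, * = accepting)

start=q0; accept=q0; q0-a>q0; q0-b>q0; q0-c>q1; q1-a>q1; q1-b>q1; q1-c>q2; q2-a>q2; q2-b>q2; q2-c>q3; q3-a>q3; q3-b>q3; q3-c>q4; q4-a>q4; q4-b>q4; q4-c>q0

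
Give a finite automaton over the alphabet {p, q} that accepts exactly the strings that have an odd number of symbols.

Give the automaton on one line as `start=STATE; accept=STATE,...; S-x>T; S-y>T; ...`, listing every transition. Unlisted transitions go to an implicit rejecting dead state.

Only the length mod 2 matters, so use a 2-cycle: from any state, every input symbol moves to the next state, wrapping s1 back to s0. Mark s1 accepting.
        p   q  
>  s0   s1  s1 
 * s1   s0  s0 
(> = start, * = accepting)

start=s0; accept=s1; s0-p>s1; s0-q>s1; s1-p>s0; s1-q>s0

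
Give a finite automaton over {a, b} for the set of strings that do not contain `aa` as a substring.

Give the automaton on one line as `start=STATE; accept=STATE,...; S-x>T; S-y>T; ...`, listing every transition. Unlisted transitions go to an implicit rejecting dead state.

start=q0; accept=q0,q1; q0-a>q1; q0-b>q0; q1-a>q2; q1-b>q0; q2-a>q2; q2-b>q2

This is the complement of 'contains `aa`'. Use the same substring-matching states — q0 through q2 holding how much of `aa` has just been matched — but flip the accepting set: everything except the trap q2 accepts.
With 3 states:
        a   b  
>* q0   q1  q0 
 * q1   q2  q0 
   q2   q2  q2 
(> = start, * = accepting)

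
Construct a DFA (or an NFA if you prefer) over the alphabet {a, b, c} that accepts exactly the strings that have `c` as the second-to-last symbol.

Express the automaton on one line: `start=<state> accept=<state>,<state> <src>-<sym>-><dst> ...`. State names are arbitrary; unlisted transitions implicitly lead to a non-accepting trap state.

Because acceptance depends on a position counted from the end, the machine has to buffer the most recent 2 symbols. Make each state the string of the last up-to-2 symbols read; on input `x` shift the window left and append `x`. Accept when the buffered window has length 2 and begins with `c`.
With 13 states:
          a    b    c  
>  s0     s1   s2   s3 
   s1     s4   s5   s6 
   s2     s7   s8   s9 
   s3    s10  s11  s12 
   s4     s4   s5   s6 
   s5     s7   s8   s9 
   s6    s10  s11  s12 
   s7     s4   s5   s6 
   s8     s7   s8   s9 
   s9    s10  s11  s12 
 * s10    s4   s5   s6 
 * s11    s7   s8   s9 
 * s12   s10  s11  s12 
(> = start, * = accepting)

start=s0 accept=s10,s11,s12 s0-a->s1 s0-b->s2 s0-c->s3 s1-a->s4 s1-b->s5 s1-c->s6 s2-a->s7 s2-b->s8 s2-c->s9 s3-a->s10 s3-b->s11 s3-c->s12 s4-a->s4 s4-b->s5 s4-c->s6 s5-a->s7 s5-b->s8 s5-c->s9 s6-a->s10 s6-b->s11 s6-c->s12 s7-a->s4 s7-b->s5 s7-c->s6 s8-a->s7 s8-b->s8 s8-c->s9 s9-a->s10 s9-b->s11 s9-c->s12 s10-a->s4 s10-b->s5 s10-c->s6 s11-a->s7 s11-b->s8 s11-c->s9 s12-a->s10 s12-b->s11 s12-c->s12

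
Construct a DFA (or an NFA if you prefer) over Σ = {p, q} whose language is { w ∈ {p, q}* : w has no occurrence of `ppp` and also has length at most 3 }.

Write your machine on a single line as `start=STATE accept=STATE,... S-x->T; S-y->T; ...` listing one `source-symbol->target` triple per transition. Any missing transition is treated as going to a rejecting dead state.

Run two small machines in parallel and take their product. One (4 states) tracks partial matches of the forbidden pattern `ppp`; the other (5 states) tracks the input length, saturating at 4. Each combined state is a pair, one component from each; accept when both components accept. Equivalent product states are then merged.
7 states suffice.
       p  q 
>* A   B  C 
 * B   D  E 
 * C   E  E 
 * D   F  G 
 * E   G  G 
   F   F  F 
 * G   F  F 
(> = start, * = accepting)

start=A; accept=A,B,C,D,E,G; A-p->B; A-q->C; B-p->D; B-q->E; C-p->E; C-q->E; D-p->F; D-q->G; E-p->G; E-q->G; F-p->F; F-q->F; G-p->F; G-q->F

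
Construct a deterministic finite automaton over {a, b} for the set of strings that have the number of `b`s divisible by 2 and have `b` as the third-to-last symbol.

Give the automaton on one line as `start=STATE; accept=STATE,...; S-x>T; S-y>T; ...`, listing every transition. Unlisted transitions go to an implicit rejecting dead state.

start=q0; accept=q5,q6,q10,q11; q0-a>q0; q0-b>q1; q1-a>q2; q1-b>q3; q2-a>q4; q2-b>q5; q3-a>q6; q3-b>q7; q4-a>q4; q4-b>q8; q5-a>q9; q5-b>q7; q6-a>q10; q6-b>q1; q7-a>q2; q7-b>q11; q8-a>q9; q8-b>q7; q9-a>q10; q9-b>q1; q10-a>q0; q10-b>q1; q11-a>q6; q11-b>q7

Handle the two conditions separately and then intersect. The first has 2 states tracking the count of `b`s modulo 2; the second has 15 states tracking the last 3 symbols read. A product state is a pair (one from each), accepting exactly when both do. After merging equivalent states the machine shrinks.
With 12 states:
          a    b  
>  q0     q0   q1 
   q1     q2   q3 
   q2     q4   q5 
   q3     q6   q7 
   q4     q4   q8 
 * q5     q9   q7 
 * q6    q10   q1 
   q7     q2  q11 
   q8     q9   q7 
   q9    q10   q1 
 * q10    q0   q1 
 * q11    q6   q7 
(> = start, * = accepting)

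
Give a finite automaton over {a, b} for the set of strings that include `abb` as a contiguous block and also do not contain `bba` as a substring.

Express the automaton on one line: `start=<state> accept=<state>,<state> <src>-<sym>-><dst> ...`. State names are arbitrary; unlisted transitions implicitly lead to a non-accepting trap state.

Run two small machines in parallel and take their product. One (4 states) tracks whether and how much of `abb` has been seen; the other (4 states) tracks partial matches of the forbidden pattern `bba`. Each combined state is a pair, one component from each; accept when both components accept. Minimizing collapses redundant product states.
        a   b  
>  q0   q1  q2 
   q1   q1  q3 
   q2   q1  q4 
   q3   q1  q5 
   q4   q4  q4 
 * q5   q4  q5 
(> = start, * = accepting)

start=q0 accept=q5 q0-a->q1 q0-b->q2 q1-a->q1 q1-b->q3 q2-a->q1 q2-b->q4 q3-a->q1 q3-b->q5 q4-a->q4 q4-b->q4 q5-a->q4 q5-b->q5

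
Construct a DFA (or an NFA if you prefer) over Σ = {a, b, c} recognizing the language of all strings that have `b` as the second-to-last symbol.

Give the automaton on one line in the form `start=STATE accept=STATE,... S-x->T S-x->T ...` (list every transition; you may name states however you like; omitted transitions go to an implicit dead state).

start=s0 accept=s7,s8,s9 s0-a->s1 s0-b->s2 s0-c->s3 s1-a->s4 s1-b->s5 s1-c->s6 s2-a->s7 s2-b->s8 s2-c->s9 s3-a->s10 s3-b->s11 s3-c->s12 s4-a->s4 s4-b->s5 s4-c->s6 s5-a->s7 s5-b->s8 s5-c->s9 s6-a->s10 s6-b->s11 s6-c->s12 s7-a->s4 s7-b->s5 s7-c->s6 s8-a->s7 s8-b->s8 s8-c->s9 s9-a->s10 s9-b->s11 s9-c->s12 s10-a->s4 s10-b->s5 s10-c->s6 s11-a->s7 s11-b->s8 s11-c->s9 s12-a->s10 s12-b->s11 s12-c->s12

Because acceptance depends on a position counted from the end, the machine has to buffer the most recent 2 symbols. Make each state the string of the last up-to-2 symbols read; on input `x` shift the window left and append `x`. Accept when the buffered window has length 2 and begins with `b`.
          a    b    c  
>  s0     s1   s2   s3 
   s1     s4   s5   s6 
   s2     s7   s8   s9 
   s3    s10  s11  s12 
   s4     s4   s5   s6 
   s5     s7   s8   s9 
   s6    s10  s11  s12 
 * s7     s4   s5   s6 
 * s8     s7   s8   s9 
 * s9    s10  s11  s12 
   s10    s4   s5   s6 
   s11    s7   s8   s9 
   s12   s10  s11  s12 
(> = start, * = accepting)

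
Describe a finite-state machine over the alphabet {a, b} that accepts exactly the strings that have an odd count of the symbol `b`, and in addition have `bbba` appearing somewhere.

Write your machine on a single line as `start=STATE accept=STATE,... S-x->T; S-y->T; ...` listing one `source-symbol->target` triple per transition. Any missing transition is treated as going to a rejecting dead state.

Handle the two conditions separately and then intersect. One (2 states) tracks the count of `b`s modulo 2; the other (5 states) tracks whether and how much of `bbba` has been seen. Each combined state is a pair, one component from each; accept when both components accept.
10 states suffice.
        a   b  
>  S0   S0  S1 
   S1   S2  S3 
   S2   S2  S4 
   S3   S0  S5 
   S4   S0  S6 
   S5   S7  S8 
   S6   S2  S8 
 * S7   S7  S9 
   S8   S9  S5 
   S9   S9  S7 
(> = start, * = accepting)

start=S0; accept=S7; S0-a->S0; S0-b->S1; S1-a->S2; S1-b->S3; S2-a->S2; S2-b->S4; S3-a->S0; S3-b->S5; S4-a->S0; S4-b->S6; S5-a->S7; S5-b->S8; S6-a->S2; S6-b->S8; S7-a->S7; S7-b->S9; S8-a->S9; S8-b->S5; S9-a->S9; S9-b->S7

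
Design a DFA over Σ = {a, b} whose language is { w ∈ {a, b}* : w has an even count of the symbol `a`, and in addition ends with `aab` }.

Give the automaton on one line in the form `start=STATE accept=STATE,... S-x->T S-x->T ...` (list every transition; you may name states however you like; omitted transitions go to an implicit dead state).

start=q0 accept=q5 q0-a->q1 q0-b->q0 q1-a->q2 q1-b->q3 q2-a->q4 q2-b->q5 q3-a->q6 q3-b->q3 q4-a->q2 q4-b->q7 q5-a->q1 q5-b->q0 q6-a->q4 q6-b->q0 q7-a->q6 q7-b->q3

Handle the two conditions separately and then intersect. One (2 states) tracks the count of `a`s modulo 2; the other (4 states) tracks how much of the suffix `aab` has currently been matched. Each combined state is a pair, one component from each; accept when both components accept.
With 8 states:
        a   b  
>  q0   q1  q0 
   q1   q2  q3 
   q2   q4  q5 
   q3   q6  q3 
   q4   q2  q7 
 * q5   q1  q0 
   q6   q4  q0 
   q7   q6  q3 
(> = start, * = accepting)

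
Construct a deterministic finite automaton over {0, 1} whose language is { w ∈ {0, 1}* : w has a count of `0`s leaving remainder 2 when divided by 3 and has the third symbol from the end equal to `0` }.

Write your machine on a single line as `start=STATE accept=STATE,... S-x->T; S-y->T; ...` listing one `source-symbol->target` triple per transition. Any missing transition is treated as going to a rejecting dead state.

start=s0; accept=s5,s6,s9,s12; s0-0->s1; s0-1->s0; s1-0->s2; s1-1->s3; s2-0->s4; s2-1->s5; s3-0->s6; s3-1->s7; s4-0->s8; s4-1->s0; s5-0->s4; s5-1->s9; s6-0->s4; s6-1->s10; s7-0->s11; s7-1->s7; s8-0->s12; s8-1->s3; s9-0->s4; s9-1->s13; s10-0->s4; s10-1->s9; s11-0->s4; s11-1->s10; s12-0->s4; s12-1->s5; s13-0->s4; s13-1->s13

Run two small machines in parallel and take their product. The first has 3 states tracking the count of `0`s modulo 3; the second has 15 states tracking the last 3 symbols read. A product state is a pair (one from each), accepting exactly when both do. Minimizing collapses redundant product states.
With 14 states:
          0    1  
>  s0     s1   s0 
   s1     s2   s3 
   s2     s4   s5 
   s3     s6   s7 
   s4     s8   s0 
 * s5     s4   s9 
 * s6     s4  s10 
   s7    s11   s7 
   s8    s12   s3 
 * s9     s4  s13 
   s10    s4   s9 
   s11    s4  s10 
 * s12    s4   s5 
   s13    s4  s13 
(> = start, * = accepting)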